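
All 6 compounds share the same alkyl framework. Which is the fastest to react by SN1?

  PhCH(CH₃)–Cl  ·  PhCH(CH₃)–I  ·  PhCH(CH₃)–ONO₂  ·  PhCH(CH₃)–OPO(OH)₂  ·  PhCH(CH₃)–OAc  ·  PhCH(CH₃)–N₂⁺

The skeletons are identical, so relative rate is governed entirely by leaving-group ability.
A good leaving group is a weak base: the lower the pKₐ of its conjugate acid, the more readily it departs.
PhCH(CH₃)–N₂⁺ loses N₂: no meaningful conjugate acid; N₂ departs as an exceptionally stable neutral molecule
PhCH(CH₃)–I loses I⁻: pKₐ(HI) ≈ -10
PhCH(CH₃)–Cl loses Cl⁻: pKₐ(HCl) ≈ -7
PhCH(CH₃)–ONO₂ loses NO₃⁻: pKₐ(HNO₃) ≈ -1.3
PhCH(CH₃)–OPO(OH)₂ loses H₂PO₄⁻: pKₐ(H₃PO₄) ≈ 2.1
PhCH(CH₃)–OAc loses AcO⁻: pKₐ(CH₃COOH) ≈ 4.8

PhCH(CH₃)–N₂⁺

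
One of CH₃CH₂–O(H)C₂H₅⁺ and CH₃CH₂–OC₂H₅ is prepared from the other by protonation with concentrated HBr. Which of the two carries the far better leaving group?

CH₃CH₂–O(H)C₂H₅⁺

From CH₃CH₂–OC₂H₅ the departing group would be CH₃CH₂O⁻ (pKₐ(CH₃CH₂OH) ≈ 16). Strong base; alkoxides do not leave unassisted.
From CH₃CH₂–O(H)C₂H₅⁺ the leaving group is R'OH (pKₐ(R'OH₂⁺) ≈ -2.4). Neutral; leaves from a protonated ether (an oxonium ion, R–O(H)R'⁺).
Protonation with concentrated HBr works by allowing neutral ethanol, rather than ethoxide, to depart, making CH₃CH₂–O(H)C₂H₅⁺ enormously more reactive.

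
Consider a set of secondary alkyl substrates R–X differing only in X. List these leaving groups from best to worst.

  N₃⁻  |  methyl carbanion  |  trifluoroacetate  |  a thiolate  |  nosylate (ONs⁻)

nosylate (ONs⁻) > trifluoroacetate > N₃⁻ > a thiolate > methyl carbanion

Leaving-group ability tracks the stability of the departed species; conjugate-acid pKₐ is the usual yardstick (lower pKₐ → better LG).
nosylate (ONs⁻): pKₐ(p-O₂NC₆H₄SO₃H) ≈ -3.5
trifluoroacetate: pKₐ(CF₃COOH) ≈ 0.2
N₃⁻: pKₐ(HN₃) ≈ 4.7
a thiolate: pKₐ(RSH (a thiol)) ≈ 10.5
methyl carbanion: pKₐ(CH₄) ≈ 48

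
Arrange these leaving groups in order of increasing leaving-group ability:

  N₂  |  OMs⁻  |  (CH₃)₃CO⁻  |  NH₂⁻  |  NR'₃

NH₂⁻ < (CH₃)₃CO⁻ < NR'₃ < OMs⁻ < N₂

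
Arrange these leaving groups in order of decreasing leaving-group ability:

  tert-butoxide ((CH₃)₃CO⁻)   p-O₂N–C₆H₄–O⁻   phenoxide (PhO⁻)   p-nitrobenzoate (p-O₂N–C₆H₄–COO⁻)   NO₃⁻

NO₃⁻ > p-nitrobenzoate (p-O₂N–C₆H₄–COO⁻) > p-O₂N–C₆H₄–O⁻ > phenoxide (PhO⁻) > tert-butoxide ((CH₃)₃CO⁻)

NO₃⁻: pKₐ(HNO₃) ≈ -1.3 — resonance-delocalised over three oxygens
p-nitrobenzoate (p-O₂N–C₆H₄–COO⁻): pKₐ(p-nitrobenzoic acid) ≈ 3.4 — electron-withdrawing nitro group stabilises the carboxylate
p-O₂N–C₆H₄–O⁻: pKₐ(p-nitrophenol) ≈ 7.2 — nitro group delocalises the charge; the classic chromogenic LG
phenoxide (PhO⁻): pKₐ(C₆H₅OH (phenol)) ≈ 10 — resonance into the ring helps, but still a poor LG
tert-butoxide ((CH₃)₃CO⁻): pKₐ(t-BuOH) ≈ 18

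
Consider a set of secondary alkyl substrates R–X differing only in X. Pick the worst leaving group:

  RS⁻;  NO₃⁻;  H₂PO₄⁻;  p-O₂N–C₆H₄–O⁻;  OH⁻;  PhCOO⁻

OH⁻

A good leaving group is a weak base: the lower the pKₐ of its conjugate acid, the more readily it departs.
NO₃⁻: pKₐ(HNO₃) ≈ -1.3
H₂PO₄⁻: pKₐ(H₃PO₄) ≈ 2.1
PhCOO⁻: pKₐ(C₆H₅COOH) ≈ 4.2
p-O₂N–C₆H₄–O⁻: pKₐ(p-nitrophenol) ≈ 7.2
RS⁻: pKₐ(RSH (a thiol)) ≈ 10.5
OH⁻: pKₐ(H₂O) ≈ 15.7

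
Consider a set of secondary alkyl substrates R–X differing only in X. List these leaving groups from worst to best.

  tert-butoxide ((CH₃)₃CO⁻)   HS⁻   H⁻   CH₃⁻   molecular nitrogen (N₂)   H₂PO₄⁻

CH₃⁻ < H⁻ < tert-butoxide ((CH₃)₃CO⁻) < HS⁻ < H₂PO₄⁻ < molecular nitrogen (N₂)

Leaving-group ability tracks the stability of the departed species; conjugate-acid pKₐ is the usual yardstick (lower pKₐ → better LG).
molecular nitrogen (N₂): no meaningful conjugate acid; N₂ departs as an exceptionally stable neutral molecule
H₂PO₄⁻: pKₐ(H₃PO₄) ≈ 2.1
HS⁻: pKₐ(H₂S) ≈ 7
tert-butoxide ((CH₃)₃CO⁻): pKₐ(t-BuOH) ≈ 18
H⁻: pKₐ(H₂) ≈ 36
CH₃⁻: pKₐ(CH₄) ≈ 48
The question asks for worst first, so the sequence is read in increasing leaving-group ability.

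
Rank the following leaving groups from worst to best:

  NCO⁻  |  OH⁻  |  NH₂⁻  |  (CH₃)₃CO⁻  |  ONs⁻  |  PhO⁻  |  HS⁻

A good leaving group is a weak base: the lower the pKₐ of its conjugate acid, the more readily it departs.
ONs⁻: pKₐ(p-O₂NC₆H₄SO₃H) ≈ -3.5
NCO⁻: pKₐ(HOCN) ≈ 3.5 — resonance between N and O
HS⁻: pKₐ(H₂S) ≈ 7 — larger and more polarisable than the oxygen analogue
PhO⁻: pKₐ(C₆H₅OH (phenol)) ≈ 10
OH⁻: pKₐ(H₂O) ≈ 15.7 — strong base; essentially never leaves without prior activation
(CH₃)₃CO⁻: pKₐ(t-BuOH) ≈ 18
NH₂⁻: pKₐ(NH₃) ≈ 38
Listed from poorest to best leaving group as asked.

NH₂⁻ < (CH₃)₃CO⁻ < OH⁻ < PhO⁻ < HS⁻ < NCO⁻ < ONs⁻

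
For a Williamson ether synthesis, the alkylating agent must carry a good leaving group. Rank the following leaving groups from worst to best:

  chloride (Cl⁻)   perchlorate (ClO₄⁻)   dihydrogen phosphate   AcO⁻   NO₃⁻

AcO⁻ < dihydrogen phosphate < NO₃⁻ < chloride (Cl⁻) < perchlorate (ClO₄⁻)

Rank by basicity of the departing species: weakest base leaves most easily.
perchlorate (ClO₄⁻): pKₐ(HClO₄) ≈ -10 — extremely weak base; rarely used for safety reasons
chloride (Cl⁻): pKₐ(HCl) ≈ -7
NO₃⁻: pKₐ(HNO₃) ≈ -1.3 — resonance-delocalised over three oxygens
dihydrogen phosphate: pKₐ(H₃PO₄) ≈ 2.1 — moderate base; biological leaving group after further activation
AcO⁻: pKₐ(CH₃COOH) ≈ 4.8 — resonance-stabilised but still a weak base
Reversing gives the worst-to-best order requested.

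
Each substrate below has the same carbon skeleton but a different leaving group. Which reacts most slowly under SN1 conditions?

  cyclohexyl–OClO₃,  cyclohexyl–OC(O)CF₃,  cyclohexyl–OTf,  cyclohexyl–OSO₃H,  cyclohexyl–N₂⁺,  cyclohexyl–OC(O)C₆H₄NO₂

cyclohexyl–OC(O)C₆H₄NO₂

Identical carbon frameworks mean the comparison reduces to leaving-group quality.
The more stable X⁻ (or X) is on its own — i.e. the weaker a base it is — the better a leaving group it makes.
cyclohexyl–N₂⁺ loses N₂: no meaningful conjugate acid; N₂ departs as an exceptionally stable neutral molecule
cyclohexyl–OTf loses OTf⁻: pKₐ(CF₃SO₃H (triflic acid)) ≈ -14
cyclohexyl–OClO₃ loses ClO₄⁻: pKₐ(HClO₄) ≈ -10
cyclohexyl–OSO₃H loses HSO₄⁻: pKₐ(H₂SO₄) ≈ -3
cyclohexyl–OC(O)CF₃ loses CF₃COO⁻: pKₐ(CF₃COOH) ≈ 0.2
cyclohexyl–OC(O)C₆H₄NO₂ loses p-O₂N–C₆H₄–COO⁻: pKₐ(p-nitrobenzoic acid) ≈ 3.4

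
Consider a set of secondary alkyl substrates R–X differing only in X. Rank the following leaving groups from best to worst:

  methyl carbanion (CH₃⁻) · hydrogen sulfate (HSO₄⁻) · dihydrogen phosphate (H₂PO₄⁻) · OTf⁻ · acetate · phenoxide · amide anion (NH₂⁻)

OTf⁻ > hydrogen sulfate (HSO₄⁻) > dihydrogen phosphate (H₂PO₄⁻) > acetate > phenoxide > amide anion (NH₂⁻) > methyl carbanion (CH₃⁻)

Leaving-group ability tracks the stability of the departed species; conjugate-acid pKₐ is the usual yardstick (lower pKₐ → better LG).
OTf⁻: pKₐ(CF₃SO₃H (triflic acid)) ≈ -14
hydrogen sulfate (HSO₄⁻): pKₐ(H₂SO₄) ≈ -3
dihydrogen phosphate (H₂PO₄⁻): pKₐ(H₃PO₄) ≈ 2.1
acetate: pKₐ(CH₃COOH) ≈ 4.8
phenoxide: pKₐ(C₆H₅OH (phenol)) ≈ 10
amide anion (NH₂⁻): pKₐ(NH₃) ≈ 38
methyl carbanion (CH₃⁻): pKₐ(CH₄) ≈ 48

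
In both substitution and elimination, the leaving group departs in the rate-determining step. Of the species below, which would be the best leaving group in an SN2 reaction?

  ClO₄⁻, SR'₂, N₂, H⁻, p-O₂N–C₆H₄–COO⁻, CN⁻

Rank by basicity of the departing species: weakest base leaves most easily.
N₂: no meaningful conjugate acid; N₂ departs as an exceptionally stable neutral molecule
ClO₄⁻: pKₐ(HClO₄) ≈ -10
SR'₂: pKₐ(R'₂SH⁺) ≈ -7
p-O₂N–C₆H₄–COO⁻: pKₐ(p-nitrobenzoic acid) ≈ 3.4
CN⁻: pKₐ(HCN) ≈ 9.2
H⁻: pKₐ(H₂) ≈ 36

N₂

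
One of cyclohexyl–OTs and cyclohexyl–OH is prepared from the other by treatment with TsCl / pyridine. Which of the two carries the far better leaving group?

From cyclohexyl–OH the departing group would be OH⁻ (pKₐ(H₂O) ≈ 15.7). Strong base; essentially never leaves without prior activation.
From cyclohexyl–OTs the leaving group is OTs⁻ (pKₐ(p-CH₃C₆H₄SO₃H (TsOH)) ≈ -2.8). Resonance-delocalised arenesulfonate.
Treatment with TsCl / pyridine works by converting the hydroxyl into a tosylate, making cyclohexyl–OTs enormously more reactive.

cyclohexyl–OTs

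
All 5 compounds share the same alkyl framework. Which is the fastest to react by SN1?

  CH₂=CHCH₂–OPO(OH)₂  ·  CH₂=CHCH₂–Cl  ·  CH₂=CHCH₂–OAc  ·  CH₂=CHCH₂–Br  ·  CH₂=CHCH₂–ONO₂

With the same alkyl group throughout, only the leaving group differentiates the rates.
A good leaving group is a weak base: the lower the pKₐ of its conjugate acid, the more readily it departs.
CH₂=CHCH₂–Br loses Br⁻: pKₐ(HBr) ≈ -9
CH₂=CHCH₂–Cl loses Cl⁻: pKₐ(HCl) ≈ -7
CH₂=CHCH₂–ONO₂ loses NO₃⁻: pKₐ(HNO₃) ≈ -1.3
CH₂=CHCH₂–OPO(OH)₂ loses H₂PO₄⁻: pKₐ(H₃PO₄) ≈ 2.1
CH₂=CHCH₂–OAc loses AcO⁻: pKₐ(CH₃COOH) ≈ 4.8

CH₂=CHCH₂–Br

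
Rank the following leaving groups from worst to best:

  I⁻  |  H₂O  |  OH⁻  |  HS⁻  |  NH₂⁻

A good leaving group is a weak base: the lower the pKₐ of its conjugate acid, the more readily it departs.
I⁻: pKₐ(HI) ≈ -10
H₂O: pKₐ(H₃O⁺) ≈ -1.7
HS⁻: pKₐ(H₂S) ≈ 7
OH⁻: pKₐ(H₂O) ≈ 15.7
NH₂⁻: pKₐ(NH₃) ≈ 38
Listed from poorest to best leaving group as asked.

NH₂⁻ < OH⁻ < HS⁻ < H₂O < I⁻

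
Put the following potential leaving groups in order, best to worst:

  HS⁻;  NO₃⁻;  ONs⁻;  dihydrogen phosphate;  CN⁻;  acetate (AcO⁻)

ONs⁻ > NO₃⁻ > dihydrogen phosphate > acetate (AcO⁻) > HS⁻ > CN⁻

Leaving-group ability tracks the stability of the departed species; conjugate-acid pKₐ is the usual yardstick (lower pKₐ → better LG).
ONs⁻: pKₐ(p-O₂NC₆H₄SO₃H) ≈ -3.5 — p-nitro group further stabilises the sulfonate
NO₃⁻: pKₐ(HNO₃) ≈ -1.3 — resonance-delocalised over three oxygens
dihydrogen phosphate: pKₐ(H₃PO₄) ≈ 2.1 — moderate base; biological leaving group after further activation
acetate (AcO⁻): pKₐ(CH₃COOH) ≈ 4.8 — resonance-stabilised but still a weak base
HS⁻: pKₐ(H₂S) ≈ 7
CN⁻: pKₐ(HCN) ≈ 9.2 — sp carbon stabilises the charge somewhat, but still a poor LG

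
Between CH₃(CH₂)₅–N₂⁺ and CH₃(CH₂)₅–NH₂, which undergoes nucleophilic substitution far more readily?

From CH₃(CH₂)₅–NH₂ the departing group would be NH₂⁻ (pKₐ(NH₃) ≈ 38). Extremely strong base; never a leaving group.
From CH₃(CH₂)₅–N₂⁺ the leaving group is N₂ (no meaningful conjugate acid; N₂ departs as an exceptionally stable neutral molecule).
(In practice CH₃(CH₂)₅–N₂⁺ is made from CH₃(CH₂)₅–NH₂ by diazotisation (NaNO₂ / HCl, 0 °C), generating a diazonium salt that expels N₂.)

CH₃(CH₂)₅–N₂⁺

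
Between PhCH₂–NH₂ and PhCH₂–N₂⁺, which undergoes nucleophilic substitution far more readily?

PhCH₂–N₂⁺

From PhCH₂–NH₂ the departing group would be NH₂⁻ (pKₐ(NH₃) ≈ 38). Extremely strong base; never a leaving group.
From PhCH₂–N₂⁺ the leaving group is N₂ (no meaningful conjugate acid; N₂ departs as an exceptionally stable neutral molecule).
(In practice PhCH₂–N₂⁺ is made from PhCH₂–NH₂ by diazotisation (NaNO₂ / HCl, 0 °C), generating a diazonium salt that expels N₂.)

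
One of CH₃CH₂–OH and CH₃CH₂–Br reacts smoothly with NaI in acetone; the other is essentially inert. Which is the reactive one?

From CH₃CH₂–OH the departing group would be OH⁻ (pKₐ(H₂O) ≈ 15.7). Strong base; essentially never leaves without prior activation.
From CH₃CH₂–Br the leaving group is Br⁻ (pKₐ(HBr) ≈ -9). Weak base; good leaving group.
(In practice CH₃CH₂–Br is made from CH₃CH₂–OH by treatment with PBr₃, replacing the hydroxyl with bromide.)

CH₃CH₂–Br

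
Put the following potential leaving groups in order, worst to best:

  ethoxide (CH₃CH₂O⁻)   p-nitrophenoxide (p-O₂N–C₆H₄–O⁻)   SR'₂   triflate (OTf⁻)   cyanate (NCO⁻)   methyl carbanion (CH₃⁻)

triflate (OTf⁻): pKₐ(CF₃SO₃H (triflic acid)) ≈ -14
SR'₂: pKₐ(R'₂SH⁺) ≈ -7 — neutral; leaves from a sulfonium salt (R–SR'₂⁺)
cyanate (NCO⁻): pKₐ(HOCN) ≈ 3.5 — resonance between N and O
p-nitrophenoxide (p-O₂N–C₆H₄–O⁻): pKₐ(p-nitrophenol) ≈ 7.2 — nitro group delocalises the charge; the classic chromogenic LG
ethoxide (CH₃CH₂O⁻): pKₐ(CH₃CH₂OH) ≈ 16 — strong base; alkoxides do not leave unassisted
methyl carbanion (CH₃⁻): pKₐ(CH₄) ≈ 48
The question asks for worst first, so the sequence is read in increasing leaving-group ability.

methyl carbanion (CH₃⁻) < ethoxide (CH₃CH₂O⁻) < p-nitrophenoxide (p-O₂N–C₆H₄–O⁻) < cyanate (NCO⁻) < SR'₂ < triflate (OTf⁻)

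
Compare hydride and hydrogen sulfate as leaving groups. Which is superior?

hydrogen sulfate is the better leaving group.
pKₐ(H₂SO₄) ≈ -3 versus pKₐ(H₂) ≈ 36: hydrogen sulfate is the much weaker base.
Conjugate base of a strong mineral acid.

hydrogen sulfate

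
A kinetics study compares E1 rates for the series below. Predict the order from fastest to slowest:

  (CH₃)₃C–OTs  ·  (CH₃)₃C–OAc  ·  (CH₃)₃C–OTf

(CH₃)₃C–OTf > (CH₃)₃C–OTs > (CH₃)₃C–OAc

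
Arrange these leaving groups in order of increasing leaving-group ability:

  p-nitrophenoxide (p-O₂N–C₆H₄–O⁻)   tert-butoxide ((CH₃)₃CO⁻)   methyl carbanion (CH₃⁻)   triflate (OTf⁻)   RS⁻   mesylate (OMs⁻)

triflate (OTf⁻): pKₐ(CF₃SO₃H (triflic acid)) ≈ -14 — charge spread over three oxygens and a CF₃ group; the premier leaving group in synthesis
mesylate (OMs⁻): pKₐ(CH₃SO₃H (MsOH)) ≈ -1.9 — resonance-delocalised alkanesulfonate
p-nitrophenoxide (p-O₂N–C₆H₄–O⁻): pKₐ(p-nitrophenol) ≈ 7.2 — nitro group delocalises the charge; the classic chromogenic LG
RS⁻: pKₐ(RSH (a thiol)) ≈ 10.5
tert-butoxide ((CH₃)₃CO⁻): pKₐ(t-BuOH) ≈ 18
methyl carbanion (CH₃⁻): pKₐ(CH₄) ≈ 48 — unstabilised carbanion; the worst conceivable leaving group
The question asks for worst first, so the sequence is read in increasing leaving-group ability.

methyl carbanion (CH₃⁻) < tert-butoxide ((CH₃)₃CO⁻) < RS⁻ < p-nitrophenoxide (p-O₂N–C₆H₄–O⁻) < mesylate (OMs⁻) < triflate (OTf⁻)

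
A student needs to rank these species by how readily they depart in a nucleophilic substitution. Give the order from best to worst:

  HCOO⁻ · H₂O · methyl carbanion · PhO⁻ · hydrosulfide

H₂O > HCOO⁻ > hydrosulfide > PhO⁻ > methyl carbanion

The more stable X⁻ (or X) is on its own — i.e. the weaker a base it is — the better a leaving group it makes.
H₂O: pKₐ(H₃O⁺) ≈ -1.7
HCOO⁻: pKₐ(HCOOH) ≈ 3.8
hydrosulfide: pKₐ(H₂S) ≈ 7
PhO⁻: pKₐ(C₆H₅OH (phenol)) ≈ 10
methyl carbanion: pKₐ(CH₄) ≈ 48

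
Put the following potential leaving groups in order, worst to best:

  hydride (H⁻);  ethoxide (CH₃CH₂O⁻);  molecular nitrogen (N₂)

hydride (H⁻) < ethoxide (CH₃CH₂O⁻) < molecular nitrogen (N₂)

A good leaving group is a weak base: the lower the pKₐ of its conjugate acid, the more readily it departs.
molecular nitrogen (N₂): no meaningful conjugate acid; N₂ departs as an exceptionally stable neutral molecule
ethoxide (CH₃CH₂O⁻): pKₐ(CH₃CH₂OH) ≈ 16 — strong base; alkoxides do not leave unassisted
hydride (H⁻): pKₐ(H₂) ≈ 36
The question asks for worst first, so the sequence is read in increasing leaving-group ability.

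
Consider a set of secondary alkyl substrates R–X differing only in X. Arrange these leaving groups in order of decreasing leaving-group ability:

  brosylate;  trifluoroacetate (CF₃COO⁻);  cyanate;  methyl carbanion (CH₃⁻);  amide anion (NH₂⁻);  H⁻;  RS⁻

brosylate > trifluoroacetate (CF₃COO⁻) > cyanate > RS⁻ > H⁻ > amide anion (NH₂⁻) > methyl carbanion (CH₃⁻)

brosylate: pKₐ(p-BrC₆H₄SO₃H) ≈ -2.8
trifluoroacetate (CF₃COO⁻): pKₐ(CF₃COOH) ≈ 0.2
cyanate: pKₐ(HOCN) ≈ 3.5
RS⁻: pKₐ(RSH (a thiol)) ≈ 10.5
H⁻: pKₐ(H₂) ≈ 36
amide anion (NH₂⁻): pKₐ(NH₃) ≈ 38
methyl carbanion (CH₃⁻): pKₐ(CH₄) ≈ 48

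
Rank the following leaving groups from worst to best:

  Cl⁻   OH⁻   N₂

OH⁻ < Cl⁻ < N₂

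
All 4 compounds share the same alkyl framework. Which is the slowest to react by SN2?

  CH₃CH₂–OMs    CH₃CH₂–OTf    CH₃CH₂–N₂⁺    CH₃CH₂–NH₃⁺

CH₃CH₂–NH₃⁺

Identical carbon frameworks mean the comparison reduces to leaving-group quality.
A good leaving group is a weak base: the lower the pKₐ of its conjugate acid, the more readily it departs.
CH₃CH₂–N₂⁺ loses N₂: no meaningful conjugate acid; N₂ departs as an exceptionally stable neutral molecule
CH₃CH₂–OTf loses OTf⁻: pKₐ(CF₃SO₃H (triflic acid)) ≈ -14
CH₃CH₂–OMs loses OMs⁻: pKₐ(CH₃SO₃H (MsOH)) ≈ -1.9
CH₃CH₂–NH₃⁺ loses NH₃: pKₐ(NH₄⁺) ≈ 9.2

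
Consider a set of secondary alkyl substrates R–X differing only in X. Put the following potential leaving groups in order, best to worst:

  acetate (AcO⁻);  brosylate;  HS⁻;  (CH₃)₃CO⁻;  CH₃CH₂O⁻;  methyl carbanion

brosylate: pKₐ(p-BrC₆H₄SO₃H) ≈ -2.8
acetate (AcO⁻): pKₐ(CH₃COOH) ≈ 4.8
HS⁻: pKₐ(H₂S) ≈ 7
CH₃CH₂O⁻: pKₐ(CH₃CH₂OH) ≈ 16 — strong base; alkoxides do not leave unassisted
(CH₃)₃CO⁻: pKₐ(t-BuOH) ≈ 18
methyl carbanion: pKₐ(CH₄) ≈ 48

brosylate > acetate (AcO⁻) > HS⁻ > CH₃CH₂O⁻ > (CH₃)₃CO⁻ > methyl carbanion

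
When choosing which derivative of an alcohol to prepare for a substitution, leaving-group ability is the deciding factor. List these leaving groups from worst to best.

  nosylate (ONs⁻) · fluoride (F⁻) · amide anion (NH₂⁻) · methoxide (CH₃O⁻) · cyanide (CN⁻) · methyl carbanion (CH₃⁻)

Rank by basicity of the departing species: weakest base leaves most easily.
nosylate (ONs⁻): pKₐ(p-O₂NC₆H₄SO₃H) ≈ -3.5
fluoride (F⁻): pKₐ(HF) ≈ 3.2
cyanide (CN⁻): pKₐ(HCN) ≈ 9.2
methoxide (CH₃O⁻): pKₐ(CH₃OH) ≈ 15.5
amide anion (NH₂⁻): pKₐ(NH₃) ≈ 38
methyl carbanion (CH₃⁻): pKₐ(CH₄) ≈ 48
Reversing gives the worst-to-best order requested.

methyl carbanion (CH₃⁻) < amide anion (NH₂⁻) < methoxide (CH₃O⁻) < cyanide (CN⁻) < fluoride (F⁻) < nosylate (ONs⁻)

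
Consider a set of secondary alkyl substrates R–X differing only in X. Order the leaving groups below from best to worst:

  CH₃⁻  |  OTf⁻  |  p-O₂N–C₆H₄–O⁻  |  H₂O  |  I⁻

The more stable X⁻ (or X) is on its own — i.e. the weaker a base it is — the better a leaving group it makes.
OTf⁻: pKₐ(CF₃SO₃H (triflic acid)) ≈ -14
I⁻: pKₐ(HI) ≈ -10
H₂O: pKₐ(H₃O⁺) ≈ -1.7
p-O₂N–C₆H₄–O⁻: pKₐ(p-nitrophenol) ≈ 7.2
CH₃⁻: pKₐ(CH₄) ≈ 48

OTf⁻ > I⁻ > H₂O > p-O₂N–C₆H₄–O⁻ > CH₃⁻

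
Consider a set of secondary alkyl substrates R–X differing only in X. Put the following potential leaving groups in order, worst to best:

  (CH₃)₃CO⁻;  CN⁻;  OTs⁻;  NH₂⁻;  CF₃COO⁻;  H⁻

NH₂⁻ < H⁻ < (CH₃)₃CO⁻ < CN⁻ < CF₃COO⁻ < OTs⁻

A good leaving group is a weak base: the lower the pKₐ of its conjugate acid, the more readily it departs.
OTs⁻: pKₐ(p-CH₃C₆H₄SO₃H (TsOH)) ≈ -2.8 — resonance-delocalised arenesulfonate
CF₃COO⁻: pKₐ(CF₃COOH) ≈ 0.2 — strongly electron-withdrawing CF₃ stabilises the carboxylate
CN⁻: pKₐ(HCN) ≈ 9.2 — sp carbon stabilises the charge somewhat, but still a poor LG
(CH₃)₃CO⁻: pKₐ(t-BuOH) ≈ 18
H⁻: pKₐ(H₂) ≈ 36
NH₂⁻: pKₐ(NH₃) ≈ 38
Listed from poorest to best leaving group as asked.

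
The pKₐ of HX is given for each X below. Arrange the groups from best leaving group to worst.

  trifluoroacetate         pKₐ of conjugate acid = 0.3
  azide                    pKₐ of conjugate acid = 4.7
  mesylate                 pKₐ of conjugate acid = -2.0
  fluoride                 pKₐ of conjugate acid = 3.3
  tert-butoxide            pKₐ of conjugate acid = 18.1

Lower conjugate-acid pKₐ ⇒ weaker base ⇒ better leaving group.
Sorting by the given values: mesylate (-2.0), trifluoroacetate (0.3), fluoride (3.3), azide (4.7), tert-butoxide (18.1).

mesylate > trifluoroacetate > fluoride > azide > tert-butoxide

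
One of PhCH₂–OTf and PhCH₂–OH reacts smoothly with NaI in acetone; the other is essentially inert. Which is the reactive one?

PhCH₂–OTf

From PhCH₂–OH the departing group would be OH⁻ (pKₐ(H₂O) ≈ 15.7). Strong base; essentially never leaves without prior activation.
From PhCH₂–OTf the leaving group is OTf⁻ (pKₐ(CF₃SO₃H (triflic acid)) ≈ -14). Charge spread over three oxygens and a CF₃ group; the premier leaving group in synthesis.
(In practice PhCH₂–OTf is made from PhCH₂–OH by treatment with Tf₂O / 2,6-lutidine, converting the hydroxyl into a triflate.)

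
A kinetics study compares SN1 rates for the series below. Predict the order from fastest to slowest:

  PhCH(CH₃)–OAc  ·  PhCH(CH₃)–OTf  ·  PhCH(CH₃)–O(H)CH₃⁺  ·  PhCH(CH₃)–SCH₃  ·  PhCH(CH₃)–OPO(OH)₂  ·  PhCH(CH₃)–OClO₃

PhCH(CH₃)–OTf > PhCH(CH₃)–OClO₃ > PhCH(CH₃)–O(H)CH₃⁺ > PhCH(CH₃)–OPO(OH)₂ > PhCH(CH₃)–OAc > PhCH(CH₃)–SCH₃

Identical carbon frameworks mean the comparison reduces to leaving-group quality.
Rank by basicity of the departing species: weakest base leaves most easily.
PhCH(CH₃)–OTf loses OTf⁻: pKₐ(CF₃SO₃H (triflic acid)) ≈ -14
PhCH(CH₃)–OClO₃ loses ClO₄⁻: pKₐ(HClO₄) ≈ -10
PhCH(CH₃)–O(H)CH₃⁺ loses R'OH: pKₐ(R'OH₂⁺) ≈ -2.4
PhCH(CH₃)–OPO(OH)₂ loses H₂PO₄⁻: pKₐ(H₃PO₄) ≈ 2.1
PhCH(CH₃)–OAc loses AcO⁻: pKₐ(CH₃COOH) ≈ 4.8
PhCH(CH₃)–SCH₃ loses RS⁻: pKₐ(RSH (a thiol)) ≈ 10.5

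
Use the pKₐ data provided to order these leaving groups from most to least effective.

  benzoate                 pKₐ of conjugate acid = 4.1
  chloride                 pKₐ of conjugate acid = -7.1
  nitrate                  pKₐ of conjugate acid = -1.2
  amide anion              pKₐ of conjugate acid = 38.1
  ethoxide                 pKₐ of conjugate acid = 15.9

chloride > nitrate > benzoate > ethoxide > amide anion

Lower conjugate-acid pKₐ ⇒ weaker base ⇒ better leaving group.
Sorting by the given values: chloride (-7.1), nitrate (-1.2), benzoate (4.1), ethoxide (15.9), amide anion (38.1).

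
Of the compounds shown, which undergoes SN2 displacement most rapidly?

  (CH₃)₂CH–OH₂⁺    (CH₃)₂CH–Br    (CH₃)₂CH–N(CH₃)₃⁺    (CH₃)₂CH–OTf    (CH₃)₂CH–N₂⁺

(CH₃)₂CH–N₂⁺

Identical carbon frameworks mean the comparison reduces to leaving-group quality.
A good leaving group is a weak base: the lower the pKₐ of its conjugate acid, the more readily it departs.
(CH₃)₂CH–N₂⁺ loses N₂: no meaningful conjugate acid; N₂ departs as an exceptionally stable neutral molecule
(CH₃)₂CH–OTf loses OTf⁻: pKₐ(CF₃SO₃H (triflic acid)) ≈ -14
(CH₃)₂CH–Br loses Br⁻: pKₐ(HBr) ≈ -9
(CH₃)₂CH–OH₂⁺ loses H₂O: pKₐ(H₃O⁺) ≈ -1.7
(CH₃)₂CH–N(CH₃)₃⁺ loses NR'₃: pKₐ(R'₃NH⁺) ≈ 10.7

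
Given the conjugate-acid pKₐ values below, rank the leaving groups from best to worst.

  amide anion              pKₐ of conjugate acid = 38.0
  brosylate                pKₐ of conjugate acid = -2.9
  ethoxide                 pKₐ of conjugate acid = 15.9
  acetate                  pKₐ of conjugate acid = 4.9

Lower conjugate-acid pKₐ ⇒ weaker base ⇒ better leaving group.
Sorting by the given values: brosylate (-2.9), acetate (4.9), ethoxide (15.9), amide anion (38.0).

brosylate > acetate > ethoxide > amide anion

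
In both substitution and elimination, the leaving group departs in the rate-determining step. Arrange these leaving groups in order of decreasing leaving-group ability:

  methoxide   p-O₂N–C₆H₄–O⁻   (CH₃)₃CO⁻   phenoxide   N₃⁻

N₃⁻ > p-O₂N–C₆H₄–O⁻ > phenoxide > methoxide > (CH₃)₃CO⁻

Leaving-group ability tracks the stability of the departed species; conjugate-acid pKₐ is the usual yardstick (lower pKₐ → better LG).
N₃⁻: pKₐ(HN₃) ≈ 4.7
p-O₂N–C₆H₄–O⁻: pKₐ(p-nitrophenol) ≈ 7.2
phenoxide: pKₐ(C₆H₅OH (phenol)) ≈ 10
methoxide: pKₐ(CH₃OH) ≈ 15.5
(CH₃)₃CO⁻: pKₐ(t-BuOH) ≈ 18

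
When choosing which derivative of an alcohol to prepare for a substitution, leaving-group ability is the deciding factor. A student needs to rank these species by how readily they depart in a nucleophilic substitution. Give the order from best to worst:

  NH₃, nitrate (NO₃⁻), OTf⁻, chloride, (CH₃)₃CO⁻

OTf⁻ > chloride > nitrate (NO₃⁻) > NH₃ > (CH₃)₃CO⁻

OTf⁻: pKₐ(CF₃SO₃H (triflic acid)) ≈ -14
chloride: pKₐ(HCl) ≈ -7
nitrate (NO₃⁻): pKₐ(HNO₃) ≈ -1.3 — resonance-delocalised over three oxygens
NH₃: pKₐ(NH₄⁺) ≈ 9.2 — neutral but moderately basic; leaves from R–NH₃⁺
(CH₃)₃CO⁻: pKₐ(t-BuOH) ≈ 18 — bulky, strongly basic alkoxide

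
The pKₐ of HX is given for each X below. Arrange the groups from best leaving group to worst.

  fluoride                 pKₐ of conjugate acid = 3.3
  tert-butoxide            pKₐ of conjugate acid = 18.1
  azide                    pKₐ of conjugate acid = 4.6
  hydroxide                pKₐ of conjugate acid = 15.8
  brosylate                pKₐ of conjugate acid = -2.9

brosylate > fluoride > azide > hydroxide > tert-butoxide

Lower conjugate-acid pKₐ ⇒ weaker base ⇒ better leaving group.
Sorting by the given values: brosylate (-2.9), fluoride (3.3), azide (4.6), hydroxide (15.8), tert-butoxide (18.1).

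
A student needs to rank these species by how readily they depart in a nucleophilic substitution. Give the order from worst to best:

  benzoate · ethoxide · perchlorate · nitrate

Rank by basicity of the departing species: weakest base leaves most easily.
perchlorate: pKₐ(HClO₄) ≈ -10
nitrate: pKₐ(HNO₃) ≈ -1.3
benzoate: pKₐ(C₆H₅COOH) ≈ 4.2
ethoxide: pKₐ(CH₃CH₂OH) ≈ 16
The question asks for worst first, so the sequence is read in increasing leaving-group ability.

ethoxide < benzoate < nitrate < perchlorate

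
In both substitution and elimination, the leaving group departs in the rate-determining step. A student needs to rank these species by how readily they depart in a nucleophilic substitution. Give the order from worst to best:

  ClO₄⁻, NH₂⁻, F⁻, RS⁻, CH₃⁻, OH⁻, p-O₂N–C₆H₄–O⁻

Leaving-group ability tracks the stability of the departed species; conjugate-acid pKₐ is the usual yardstick (lower pKₐ → better LG).
ClO₄⁻: pKₐ(HClO₄) ≈ -10 — extremely weak base; rarely used for safety reasons
F⁻: pKₐ(HF) ≈ 3.2 — small and strongly basic; the poor halide leaving group
p-O₂N–C₆H₄–O⁻: pKₐ(p-nitrophenol) ≈ 7.2 — nitro group delocalises the charge; the classic chromogenic LG
RS⁻: pKₐ(RSH (a thiol)) ≈ 10.5 — moderately basic; rarely leaves without activation
OH⁻: pKₐ(H₂O) ≈ 15.7 — strong base; essentially never leaves without prior activation
NH₂⁻: pKₐ(NH₃) ≈ 38
CH₃⁻: pKₐ(CH₄) ≈ 48 — unstabilised carbanion; the worst conceivable leaving group
Reversing gives the worst-to-best order requested.

CH₃⁻ < NH₂⁻ < OH⁻ < RS⁻ < p-O₂N–C₆H₄–O⁻ < F⁻ < ClO₄⁻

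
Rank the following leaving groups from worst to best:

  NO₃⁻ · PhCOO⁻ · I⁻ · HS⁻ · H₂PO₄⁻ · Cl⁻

Rank by basicity of the departing species: weakest base leaves most easily.
I⁻: pKₐ(HI) ≈ -10
Cl⁻: pKₐ(HCl) ≈ -7
NO₃⁻: pKₐ(HNO₃) ≈ -1.3
H₂PO₄⁻: pKₐ(H₃PO₄) ≈ 2.1
PhCOO⁻: pKₐ(C₆H₅COOH) ≈ 4.2
HS⁻: pKₐ(H₂S) ≈ 7
The question asks for worst first, so the sequence is read in increasing leaving-group ability.

HS⁻ < PhCOO⁻ < H₂PO₄⁻ < NO₃⁻ < Cl⁻ < I⁻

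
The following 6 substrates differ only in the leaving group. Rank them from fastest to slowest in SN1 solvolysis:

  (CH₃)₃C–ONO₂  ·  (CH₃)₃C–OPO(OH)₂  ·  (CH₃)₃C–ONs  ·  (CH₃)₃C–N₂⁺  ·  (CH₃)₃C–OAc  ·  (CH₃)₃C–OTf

(CH₃)₃C–N₂⁺ > (CH₃)₃C–OTf > (CH₃)₃C–ONs > (CH₃)₃C–ONO₂ > (CH₃)₃C–OPO(OH)₂ > (CH₃)₃C–OAc

Same R in every case — rank the leaving groups.
Leaving-group ability tracks the stability of the departed species; conjugate-acid pKₐ is the usual yardstick (lower pKₐ → better LG).
(CH₃)₃C–N₂⁺ loses N₂: no meaningful conjugate acid; N₂ departs as an exceptionally stable neutral molecule
(CH₃)₃C–OTf loses OTf⁻: pKₐ(CF₃SO₃H (triflic acid)) ≈ -14
(CH₃)₃C–ONs loses ONs⁻: pKₐ(p-O₂NC₆H₄SO₃H) ≈ -3.5
(CH₃)₃C–ONO₂ loses NO₃⁻: pKₐ(HNO₃) ≈ -1.3
(CH₃)₃C–OPO(OH)₂ loses H₂PO₄⁻: pKₐ(H₃PO₄) ≈ 2.1
(CH₃)₃C–OAc loses AcO⁻: pKₐ(CH₃COOH) ≈ 4.8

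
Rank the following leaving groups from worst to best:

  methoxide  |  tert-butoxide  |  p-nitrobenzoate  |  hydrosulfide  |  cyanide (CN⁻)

tert-butoxide < methoxide < cyanide (CN⁻) < hydrosulfide < p-nitrobenzoate

Rank by basicity of the departing species: weakest base leaves most easily.
p-nitrobenzoate: pKₐ(p-nitrobenzoic acid) ≈ 3.4 — electron-withdrawing nitro group stabilises the carboxylate
hydrosulfide: pKₐ(H₂S) ≈ 7 — larger and more polarisable than the oxygen analogue
cyanide (CN⁻): pKₐ(HCN) ≈ 9.2 — sp carbon stabilises the charge somewhat, but still a poor LG
methoxide: pKₐ(CH₃OH) ≈ 15.5
tert-butoxide: pKₐ(t-BuOH) ≈ 18 — bulky, strongly basic alkoxide
Reversing gives the worst-to-best order requested.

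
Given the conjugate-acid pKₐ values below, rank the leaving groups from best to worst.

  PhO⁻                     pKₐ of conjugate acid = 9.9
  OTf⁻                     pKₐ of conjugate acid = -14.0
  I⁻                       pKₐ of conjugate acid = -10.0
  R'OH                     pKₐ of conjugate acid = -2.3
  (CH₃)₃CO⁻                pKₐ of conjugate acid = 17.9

OTf⁻ > I⁻ > R'OH > PhO⁻ > (CH₃)₃CO⁻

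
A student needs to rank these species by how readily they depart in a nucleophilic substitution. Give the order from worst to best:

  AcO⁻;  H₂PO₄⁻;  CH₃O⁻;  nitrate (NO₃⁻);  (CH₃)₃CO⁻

The more stable X⁻ (or X) is on its own — i.e. the weaker a base it is — the better a leaving group it makes.
nitrate (NO₃⁻): pKₐ(HNO₃) ≈ -1.3
H₂PO₄⁻: pKₐ(H₃PO₄) ≈ 2.1
AcO⁻: pKₐ(CH₃COOH) ≈ 4.8
CH₃O⁻: pKₐ(CH₃OH) ≈ 15.5
(CH₃)₃CO⁻: pKₐ(t-BuOH) ≈ 18
Listed from poorest to best leaving group as asked.

(CH₃)₃CO⁻ < CH₃O⁻ < AcO⁻ < H₂PO₄⁻ < nitrate (NO₃⁻)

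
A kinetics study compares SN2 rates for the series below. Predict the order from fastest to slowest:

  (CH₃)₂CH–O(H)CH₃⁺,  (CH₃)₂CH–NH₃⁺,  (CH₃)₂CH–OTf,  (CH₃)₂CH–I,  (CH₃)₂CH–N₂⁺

Same R in every case — rank the leaving groups.
Rank by basicity of the departing species: weakest base leaves most easily.
(CH₃)₂CH–N₂⁺ loses N₂: no meaningful conjugate acid; N₂ departs as an exceptionally stable neutral molecule
(CH₃)₂CH–OTf loses OTf⁻: pKₐ(CF₃SO₃H (triflic acid)) ≈ -14
(CH₃)₂CH–I loses I⁻: pKₐ(HI) ≈ -10
(CH₃)₂CH–O(H)CH₃⁺ loses R'OH: pKₐ(R'OH₂⁺) ≈ -2.4
(CH₃)₂CH–NH₃⁺ loses NH₃: pKₐ(NH₄⁺) ≈ 9.2

(CH₃)₂CH–N₂⁺ > (CH₃)₂CH–OTf > (CH₃)₂CH–I > (CH₃)₂CH–O(H)CH₃⁺ > (CH₃)₂CH–NH₃⁺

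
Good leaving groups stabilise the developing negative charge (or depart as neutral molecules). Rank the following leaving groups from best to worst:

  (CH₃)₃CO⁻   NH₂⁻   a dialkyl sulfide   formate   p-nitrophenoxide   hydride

a dialkyl sulfide > formate > p-nitrophenoxide > (CH₃)₃CO⁻ > hydride > NH₂⁻

Rank by basicity of the departing species: weakest base leaves most easily.
a dialkyl sulfide: pKₐ(R'₂SH⁺) ≈ -7 — neutral; leaves from a sulfonium salt (R–SR'₂⁺)
formate: pKₐ(HCOOH) ≈ 3.8
p-nitrophenoxide: pKₐ(p-nitrophenol) ≈ 7.2 — nitro group delocalises the charge; the classic chromogenic LG
(CH₃)₃CO⁻: pKₐ(t-BuOH) ≈ 18
hydride: pKₐ(H₂) ≈ 36 — extremely strong base; leaves only in special hydride-transfer contexts
NH₂⁻: pKₐ(NH₃) ≈ 38 — extremely strong base; never a leaving group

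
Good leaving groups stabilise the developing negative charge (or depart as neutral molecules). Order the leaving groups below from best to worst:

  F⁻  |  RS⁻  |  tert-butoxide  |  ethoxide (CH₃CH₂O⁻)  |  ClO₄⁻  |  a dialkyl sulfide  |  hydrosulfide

Leaving-group ability tracks the stability of the departed species; conjugate-acid pKₐ is the usual yardstick (lower pKₐ → better LG).
ClO₄⁻: pKₐ(HClO₄) ≈ -10
a dialkyl sulfide: pKₐ(R'₂SH⁺) ≈ -7
F⁻: pKₐ(HF) ≈ 3.2 — small and strongly basic; the poor halide leaving group
hydrosulfide: pKₐ(H₂S) ≈ 7 — larger and more polarisable than the oxygen analogue
RS⁻: pKₐ(RSH (a thiol)) ≈ 10.5
ethoxide (CH₃CH₂O⁻): pKₐ(CH₃CH₂OH) ≈ 16 — strong base; alkoxides do not leave unassisted
tert-butoxide: pKₐ(t-BuOH) ≈ 18 — bulky, strongly basic alkoxide

ClO₄⁻ > a dialkyl sulfide > F⁻ > hydrosulfide > RS⁻ > ethoxide (CH₃CH₂O⁻) > tert-butoxide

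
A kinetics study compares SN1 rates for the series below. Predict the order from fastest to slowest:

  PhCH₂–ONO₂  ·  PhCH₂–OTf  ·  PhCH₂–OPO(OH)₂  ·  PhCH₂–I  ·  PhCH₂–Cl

PhCH₂–OTf > PhCH₂–I > PhCH₂–Cl > PhCH₂–ONO₂ > PhCH₂–OPO(OH)₂

The skeletons are identical, so relative rate is governed entirely by leaving-group ability.
A good leaving group is a weak base: the lower the pKₐ of its conjugate acid, the more readily it departs.
PhCH₂–OTf loses OTf⁻: pKₐ(CF₃SO₃H (triflic acid)) ≈ -14
PhCH₂–I loses I⁻: pKₐ(HI) ≈ -10
PhCH₂–Cl loses Cl⁻: pKₐ(HCl) ≈ -7
PhCH₂–ONO₂ loses NO₃⁻: pKₐ(HNO₃) ≈ -1.3
PhCH₂–OPO(OH)₂ loses H₂PO₄⁻: pKₐ(H₃PO₄) ≈ 2.1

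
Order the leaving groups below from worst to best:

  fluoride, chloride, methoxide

methoxide < fluoride < chloride

A good leaving group is a weak base: the lower the pKₐ of its conjugate acid, the more readily it departs.
chloride: pKₐ(HCl) ≈ -7 — moderately weak base
fluoride: pKₐ(HF) ≈ 3.2 — small and strongly basic; the poor halide leaving group
methoxide: pKₐ(CH₃OH) ≈ 15.5 — strong base; alkoxides do not leave unassisted
Reversing gives the worst-to-best order requested.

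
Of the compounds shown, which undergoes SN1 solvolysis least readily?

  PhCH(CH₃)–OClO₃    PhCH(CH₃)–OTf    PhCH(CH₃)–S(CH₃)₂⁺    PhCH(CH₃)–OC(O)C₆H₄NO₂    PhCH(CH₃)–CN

Identical carbon frameworks mean the comparison reduces to leaving-group quality.
Rank by basicity of the departing species: weakest base leaves most easily.
PhCH(CH₃)–OTf loses OTf⁻: pKₐ(CF₃SO₃H (triflic acid)) ≈ -14
PhCH(CH₃)–OClO₃ loses ClO₄⁻: pKₐ(HClO₄) ≈ -10
PhCH(CH₃)–S(CH₃)₂⁺ loses SR'₂: pKₐ(R'₂SH⁺) ≈ -7
PhCH(CH₃)–OC(O)C₆H₄NO₂ loses p-O₂N–C₆H₄–COO⁻: pKₐ(p-nitrobenzoic acid) ≈ 3.4
PhCH(CH₃)–CN loses CN⁻: pKₐ(HCN) ≈ 9.2

PhCH(CH₃)–CN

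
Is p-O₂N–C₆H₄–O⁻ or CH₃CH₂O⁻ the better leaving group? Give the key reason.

p-O₂N–C₆H₄–O⁻ is the better leaving group.
pKₐ(p-nitrophenol) ≈ 7.2 versus pKₐ(CH₃CH₂OH) ≈ 16: p-O₂N–C₆H₄–O⁻ is the much weaker base.
Nitro group delocalises the charge; the classic chromogenic LG.

p-O₂N–C₆H₄–O⁻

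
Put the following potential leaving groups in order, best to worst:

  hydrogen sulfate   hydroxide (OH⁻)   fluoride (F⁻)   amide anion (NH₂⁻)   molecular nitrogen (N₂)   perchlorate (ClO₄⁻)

molecular nitrogen (N₂) > perchlorate (ClO₄⁻) > hydrogen sulfate > fluoride (F⁻) > hydroxide (OH⁻) > amide anion (NH₂⁻)

molecular nitrogen (N₂): no meaningful conjugate acid; N₂ departs as an exceptionally stable neutral molecule
perchlorate (ClO₄⁻): pKₐ(HClO₄) ≈ -10 — extremely weak base; rarely used for safety reasons
hydrogen sulfate: pKₐ(H₂SO₄) ≈ -3 — conjugate base of a strong mineral acid
fluoride (F⁻): pKₐ(HF) ≈ 3.2
hydroxide (OH⁻): pKₐ(H₂O) ≈ 15.7
amide anion (NH₂⁻): pKₐ(NH₃) ≈ 38 — extremely strong base; never a leaving group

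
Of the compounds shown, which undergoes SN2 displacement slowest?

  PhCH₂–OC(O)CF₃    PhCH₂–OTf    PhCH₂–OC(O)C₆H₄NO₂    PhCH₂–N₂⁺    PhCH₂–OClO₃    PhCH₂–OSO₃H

PhCH₂–OC(O)C₆H₄NO₂

Same R in every case — rank the leaving groups.
A good leaving group is a weak base: the lower the pKₐ of its conjugate acid, the more readily it departs.
PhCH₂–N₂⁺ loses N₂: no meaningful conjugate acid; N₂ departs as an exceptionally stable neutral molecule
PhCH₂–OTf loses OTf⁻: pKₐ(CF₃SO₃H (triflic acid)) ≈ -14
PhCH₂–OClO₃ loses ClO₄⁻: pKₐ(HClO₄) ≈ -10
PhCH₂–OSO₃H loses HSO₄⁻: pKₐ(H₂SO₄) ≈ -3
PhCH₂–OC(O)CF₃ loses CF₃COO⁻: pKₐ(CF₃COOH) ≈ 0.2
PhCH₂–OC(O)C₆H₄NO₂ loses p-O₂N–C₆H₄–COO⁻: pKₐ(p-nitrobenzoic acid) ≈ 3.4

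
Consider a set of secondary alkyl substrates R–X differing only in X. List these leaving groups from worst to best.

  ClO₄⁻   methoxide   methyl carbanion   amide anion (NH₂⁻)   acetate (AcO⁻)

ClO₄⁻: pKₐ(HClO₄) ≈ -10
acetate (AcO⁻): pKₐ(CH₃COOH) ≈ 4.8 — resonance-stabilised but still a weak base
methoxide: pKₐ(CH₃OH) ≈ 15.5
amide anion (NH₂⁻): pKₐ(NH₃) ≈ 38 — extremely strong base; never a leaving group
methyl carbanion: pKₐ(CH₄) ≈ 48 — unstabilised carbanion; the worst conceivable leaving group
The question asks for worst first, so the sequence is read in increasing leaving-group ability.

methyl carbanion < amide anion (NH₂⁻) < methoxide < acetate (AcO⁻) < ClO₄⁻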